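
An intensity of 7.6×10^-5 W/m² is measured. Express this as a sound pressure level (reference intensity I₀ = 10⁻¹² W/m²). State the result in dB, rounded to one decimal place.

L = 10·log₁₀(I/I₀) = 10·log₁₀(7.6×10^-5/10⁻¹²) = 10·log₁₀(7.6×10^7).
L = 10·(0.8808 + 7) = 78.81 dB.

78.8 dB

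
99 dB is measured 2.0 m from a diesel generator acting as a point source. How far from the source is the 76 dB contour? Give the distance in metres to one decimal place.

28.3 m

Point-source spreading drops the level by 20·log₁₀(r₂/r₁); inverting, r₂/r₁ = 10^(ΔL/20).
r₂ = 2.0·10^((99−76)/20) = 2.0·10^(23.0/20) = 28.25 m.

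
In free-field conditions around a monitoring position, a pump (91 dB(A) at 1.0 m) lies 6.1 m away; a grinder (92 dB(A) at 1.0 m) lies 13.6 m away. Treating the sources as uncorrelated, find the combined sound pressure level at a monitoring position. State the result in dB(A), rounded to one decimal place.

76.3 dB(A)

Apply inverse-square spreading to bring every level to the receiver, then sum 10^(L/10).
pump: 91 − 20·log₁₀(6.1/1.0) = 91 − 15.71 = 75.29 dB(A).
grinder: 92 − 20·log₁₀(13.6/1.0) = 92 − 22.67 = 69.33 dB(A).
Σ 10^(L/10) = 4.240e+07 → L_total = 10·log₁₀(4.240e+07) = 76.27 dB(A).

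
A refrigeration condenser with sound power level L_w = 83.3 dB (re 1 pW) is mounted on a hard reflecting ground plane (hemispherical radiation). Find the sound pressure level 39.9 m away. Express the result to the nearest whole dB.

43 dB

Free-field hemispherical radiation: L_p = L_w − 10·log₁₀(2π·r²), r = 39.9 m.
2π·r² = 1e+04 m², 10·log₁₀ of that is 40.001 dB.
L_p = 83.3 − 40.001 = 43.30 dB.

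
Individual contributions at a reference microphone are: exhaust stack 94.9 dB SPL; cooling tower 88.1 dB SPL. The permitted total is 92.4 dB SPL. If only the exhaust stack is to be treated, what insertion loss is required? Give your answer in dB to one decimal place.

4.5 dB

The untreated sources together contribute 10^(88.1/10) = 6.457e+08, i.e. 88.10 dB SPL.
The limit corresponds to 10^(92.4/10) = 1.738e+09; subtracting the fixed part leaves 1.092e+09 for the exhaust stack, i.e. 90.38 dB SPL.
So the exhaust stack must be reduced from 94.9 to 90.38 dB SPL: IL = 4.52 dB.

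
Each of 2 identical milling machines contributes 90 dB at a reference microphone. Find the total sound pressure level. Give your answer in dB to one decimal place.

N identical incoherent sources raise the level by 10·log₁₀ N.
L_total = 90 + 10·log₁₀(2) = 90 + 3.010 = 93.01 dB.

93.0 dB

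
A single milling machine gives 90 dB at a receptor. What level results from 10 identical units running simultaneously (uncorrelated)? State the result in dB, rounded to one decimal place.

100.0 dB

N identical incoherent sources raise the level by 10·log₁₀ N.
L_total = 90 + 10·log₁₀(10) = 90 + 10.000 = 100.00 dB.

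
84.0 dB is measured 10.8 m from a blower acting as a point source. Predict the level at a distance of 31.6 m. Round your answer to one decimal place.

74.7 dB

Point-source attenuation: ΔL = 20·log₁₀(r₂/r₁) = 20·log₁₀(31.6/10.8) = 9.325 dB.
L₂ = 84.0 − 20·log₁₀(31.6/10.8) = 84.0 − 9.325 = 74.67 dB.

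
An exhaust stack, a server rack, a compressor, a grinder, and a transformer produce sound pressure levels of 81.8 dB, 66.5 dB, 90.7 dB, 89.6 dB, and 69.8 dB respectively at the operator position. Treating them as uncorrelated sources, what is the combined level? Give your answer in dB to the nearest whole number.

94 dB

For uncorrelated sources the intensities add, so convert each level to linear form, sum, and take 10·log₁₀ of the total.
Σ 10^(L/10) = 10^(81.8/10) + 10^(66.5/10) + 10^(90.7/10) + 10^(89.6/10) + 10^(69.8/10) = 2.252e+09.
L_total = 10·log₁₀(2.252e+09) = 93.53 dB.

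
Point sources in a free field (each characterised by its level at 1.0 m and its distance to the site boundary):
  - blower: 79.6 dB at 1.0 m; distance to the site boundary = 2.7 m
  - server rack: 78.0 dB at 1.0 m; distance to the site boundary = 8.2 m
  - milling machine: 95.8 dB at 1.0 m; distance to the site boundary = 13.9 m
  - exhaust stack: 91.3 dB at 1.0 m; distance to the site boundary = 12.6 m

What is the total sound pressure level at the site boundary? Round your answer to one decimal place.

Propagate each source to the receiver with L = L_ref − 20·log₁₀(r/r_ref), then add intensities.
blower: 79.6 − 20·log₁₀(2.7/1.0) = 79.6 − 8.63 = 70.97 dB.
server rack: 78.0 − 20·log₁₀(8.2/1.0) = 78.0 − 18.28 = 59.72 dB.
milling machine: 95.8 − 20·log₁₀(13.9/1.0) = 95.8 − 22.86 = 72.94 dB.
exhaust stack: 91.3 − 20·log₁₀(12.6/1.0) = 91.3 − 22.01 = 69.29 dB.
Σ 10^(L/10) = 4.162e+07 → L_total = 10·log₁₀(4.162e+07) = 76.19 dB.

76.2 dB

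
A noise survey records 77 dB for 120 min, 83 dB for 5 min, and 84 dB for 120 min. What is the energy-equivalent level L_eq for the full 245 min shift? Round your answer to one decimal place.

81.8 dB

The energy average is taken in the linear domain: L_eq = 10·log₁₀[(Σ tᵢ·10^(Lᵢ/10))/T], T = 245 min.
Σ tᵢ·10^(Lᵢ/10) = 120·10^(77/10) + 5·10^(83/10) + 120·10^(84/10) = 3.715e+10.
L_eq = 10·log₁₀(3.715e+10/245) = 81.81 dB.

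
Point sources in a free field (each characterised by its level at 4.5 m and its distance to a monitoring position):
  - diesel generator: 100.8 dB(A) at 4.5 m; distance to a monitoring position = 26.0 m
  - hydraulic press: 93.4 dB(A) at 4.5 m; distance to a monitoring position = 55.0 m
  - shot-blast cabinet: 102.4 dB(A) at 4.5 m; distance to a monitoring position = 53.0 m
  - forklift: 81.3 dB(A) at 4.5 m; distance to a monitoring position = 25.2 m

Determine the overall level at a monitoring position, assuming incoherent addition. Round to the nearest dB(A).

Apply inverse-square spreading to bring every level to the receiver, then sum 10^(L/10).
diesel generator: 100.8 − 20·log₁₀(26.0/4.5) = 100.8 − 15.24 = 85.56 dB(A).
hydraulic press: 93.4 − 20·log₁₀(55.0/4.5) = 93.4 − 21.74 = 71.66 dB(A).
shot-blast cabinet: 102.4 − 20·log₁₀(53.0/4.5) = 102.4 − 21.42 = 80.98 dB(A).
forklift: 81.3 − 20·log₁₀(25.2/4.5) = 81.3 − 14.96 = 66.34 dB(A).
Σ 10^(L/10) = 5.044e+08 → L_total = 10·log₁₀(5.044e+08) = 87.03 dB(A).

87 dB(A)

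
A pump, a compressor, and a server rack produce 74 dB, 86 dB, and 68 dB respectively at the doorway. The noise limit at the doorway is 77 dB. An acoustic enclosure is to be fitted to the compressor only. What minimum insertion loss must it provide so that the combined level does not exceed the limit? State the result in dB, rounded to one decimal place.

Fixed contribution from the other sources: Σ 10^(L/10) = 10^(74/10) + 10^(68/10) = 3.143e+07 (74.97 dB).
To meet 77 dB overall, the treated compressor may contribute at most 10^(77/10) − 3.143e+07 = 1.869e+07, i.e. 72.72 dB.
Required insertion loss = 86 − 72.72 = 13.28 dB.

13.3 dB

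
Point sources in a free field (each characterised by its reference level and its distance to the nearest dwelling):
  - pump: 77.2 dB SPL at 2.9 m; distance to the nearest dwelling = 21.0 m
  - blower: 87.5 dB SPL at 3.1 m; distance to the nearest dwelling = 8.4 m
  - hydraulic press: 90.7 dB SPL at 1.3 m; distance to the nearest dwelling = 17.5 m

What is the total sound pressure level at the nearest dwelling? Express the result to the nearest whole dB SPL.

79 dB SPL

Apply inverse-square spreading to bring every level to the receiver, then sum 10^(L/10).
pump: 77.2 − 20·log₁₀(21.0/2.9) = 77.2 − 17.20 = 60.00 dB SPL.
blower: 87.5 − 20·log₁₀(8.4/3.1) = 87.5 − 8.66 = 78.84 dB SPL.
hydraulic press: 90.7 − 20·log₁₀(17.5/1.3) = 90.7 − 22.58 = 68.12 dB SPL.
Σ 10^(L/10) = 8.407e+07 → L_total = 10·log₁₀(8.407e+07) = 79.25 dB SPL.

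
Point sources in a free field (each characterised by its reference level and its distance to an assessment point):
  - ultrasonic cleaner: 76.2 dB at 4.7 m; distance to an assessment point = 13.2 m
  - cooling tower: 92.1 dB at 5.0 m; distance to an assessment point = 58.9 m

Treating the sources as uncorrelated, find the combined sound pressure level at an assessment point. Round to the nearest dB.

72 dB

First find each source's level at the receiver (point-source: −20·log₁₀(r/r_ref)), then combine on an intensity basis.
ultrasonic cleaner: 76.2 − 20·log₁₀(13.2/4.7) = 76.2 − 8.97 = 67.23 dB.
cooling tower: 92.1 − 20·log₁₀(58.9/5.0) = 92.1 − 21.42 = 70.68 dB.
Σ 10^(L/10) = 1.697e+07 → L_total = 10·log₁₀(1.697e+07) = 72.30 dB.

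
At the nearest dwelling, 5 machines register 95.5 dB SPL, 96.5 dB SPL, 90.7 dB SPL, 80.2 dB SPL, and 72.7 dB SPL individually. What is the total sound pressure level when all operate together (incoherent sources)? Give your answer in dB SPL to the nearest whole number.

100 dB SPL

For uncorrelated sources the intensities add, so convert each level to linear form, sum, and take 10·log₁₀ of the total.
Σ 10^(L/10) = 10^(95.5/10) + 10^(96.5/10) + 10^(90.7/10) + 10^(80.2/10) + 10^(72.7/10) = 9.313e+09.
L_total = 10·log₁₀(9.313e+09) = 99.69 dB SPL.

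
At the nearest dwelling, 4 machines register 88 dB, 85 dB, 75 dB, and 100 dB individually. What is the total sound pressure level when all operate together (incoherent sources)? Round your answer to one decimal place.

For uncorrelated sources the intensities add, so convert each level to linear form, sum, and take 10·log₁₀ of the total.
Σ 10^(L/10) = 10^(88/10) + 10^(85/10) + 10^(75/10) + 10^(100/10) = 1.098e+10.
L_total = 10·log₁₀(1.098e+10) = 100.41 dB.

100.4 dB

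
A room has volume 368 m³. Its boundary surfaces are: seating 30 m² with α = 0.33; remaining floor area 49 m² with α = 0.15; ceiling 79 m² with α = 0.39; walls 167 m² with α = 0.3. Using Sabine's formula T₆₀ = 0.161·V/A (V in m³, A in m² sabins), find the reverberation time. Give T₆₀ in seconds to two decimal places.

0.60 s

Total absorption A = 30·0.33 + 49·0.15 + 79·0.39 + 167·0.3 = 98.16 m² sabins.
T₆₀ = 0.161 × 368 / 98.16 = 0.604 s.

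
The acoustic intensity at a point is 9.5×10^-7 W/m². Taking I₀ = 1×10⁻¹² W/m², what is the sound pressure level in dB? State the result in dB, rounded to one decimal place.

59.8 dB

L = 10·log₁₀(I/I₀) = 10·log₁₀(9.5×10^-7/10⁻¹²) = 10·log₁₀(9.5×10^5).
L = 10·(0.9777 + 5) = 59.78 dB.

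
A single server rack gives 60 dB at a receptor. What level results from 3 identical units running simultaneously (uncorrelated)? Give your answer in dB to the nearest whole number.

65 dB

With 3 equal, uncorrelated contributions the intensity is 3× that of one unit, giving a rise of 10·log₁₀ 3.
L_total = 60 + 10·log₁₀(3) = 60 + 4.771 = 64.77 dB.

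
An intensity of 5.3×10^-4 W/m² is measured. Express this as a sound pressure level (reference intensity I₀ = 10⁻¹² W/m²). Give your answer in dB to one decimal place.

Dividing by I₀ shifts the exponent by 12: I/I₀ = 5.3×10^8.
L = 10·(0.7243 + 8) = 87.24 dB.

87.2 dB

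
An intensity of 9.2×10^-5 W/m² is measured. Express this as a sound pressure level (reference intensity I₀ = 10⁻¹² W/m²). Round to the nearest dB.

L = 10·log₁₀(I/I₀) = 10·log₁₀(9.2×10^-5/10⁻¹²) = 10·log₁₀(9.2×10^7).
L = 10·(0.9638 + 7) = 79.64 dB.

80 dB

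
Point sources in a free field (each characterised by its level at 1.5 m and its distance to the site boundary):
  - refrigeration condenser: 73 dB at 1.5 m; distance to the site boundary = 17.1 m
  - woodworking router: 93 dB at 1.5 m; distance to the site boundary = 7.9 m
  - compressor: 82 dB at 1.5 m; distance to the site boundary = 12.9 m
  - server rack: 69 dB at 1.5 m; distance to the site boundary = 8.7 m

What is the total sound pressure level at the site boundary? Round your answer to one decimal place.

78.7 dB

Apply inverse-square spreading to bring every level to the receiver, then sum 10^(L/10).
refrigeration condenser: 73 − 20·log₁₀(17.1/1.5) = 73 − 21.14 = 51.86 dB.
woodworking router: 93 − 20·log₁₀(7.9/1.5) = 93 − 14.43 = 78.57 dB.
compressor: 82 − 20·log₁₀(12.9/1.5) = 82 − 18.69 = 63.31 dB.
server rack: 69 − 20·log₁₀(8.7/1.5) = 69 − 15.27 = 53.73 dB.
Σ 10^(L/10) = 7.447e+07 → L_total = 10·log₁₀(7.447e+07) = 78.72 dB.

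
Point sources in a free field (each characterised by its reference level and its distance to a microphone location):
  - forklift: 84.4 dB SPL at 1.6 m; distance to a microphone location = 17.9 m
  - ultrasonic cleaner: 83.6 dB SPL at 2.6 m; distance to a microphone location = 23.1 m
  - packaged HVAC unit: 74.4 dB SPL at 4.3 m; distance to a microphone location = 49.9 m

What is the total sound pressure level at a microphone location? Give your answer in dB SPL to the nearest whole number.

Apply inverse-square spreading to bring every level to the receiver, then sum 10^(L/10).
forklift: 84.4 − 20·log₁₀(17.9/1.6) = 84.4 − 20.97 = 63.43 dB SPL.
ultrasonic cleaner: 83.6 − 20·log₁₀(23.1/2.6) = 83.6 − 18.97 = 64.63 dB SPL.
packaged HVAC unit: 74.4 − 20·log₁₀(49.9/4.3) = 74.4 − 21.29 = 53.11 dB SPL.
Σ 10^(L/10) = 5.307e+06 → L_total = 10·log₁₀(5.307e+06) = 67.25 dB SPL.

67 dB SPL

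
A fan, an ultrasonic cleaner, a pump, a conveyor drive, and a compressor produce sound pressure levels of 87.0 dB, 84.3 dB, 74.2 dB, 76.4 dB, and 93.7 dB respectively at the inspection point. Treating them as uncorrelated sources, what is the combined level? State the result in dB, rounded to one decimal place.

Incoherent sources combine by intensity addition: L_total = 10·log₁₀(Σ 10^(L_i/10)).
Σ 10^(L/10) = 10^(87.0/10) + 10^(84.3/10) + 10^(74.2/10) + 10^(76.4/10) + 10^(93.7/10) = 3.185e+09.
L_total = 10·log₁₀(3.185e+09) = 95.03 dB.

95.0 dB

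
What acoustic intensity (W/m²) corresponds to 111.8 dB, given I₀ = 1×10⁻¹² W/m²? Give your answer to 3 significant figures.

0.151 W/m²

I/I₀ = 10^(111.8/10) = 1.514e+11, so I = 1.514e+11 × 10⁻¹² W/m².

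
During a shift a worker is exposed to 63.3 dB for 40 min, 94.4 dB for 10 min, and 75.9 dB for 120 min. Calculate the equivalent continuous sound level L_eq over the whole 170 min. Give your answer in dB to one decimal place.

The energy average is taken in the linear domain: L_eq = 10·log₁₀[(Σ tᵢ·10^(Lᵢ/10))/T], T = 170 min.
Σ tᵢ·10^(Lᵢ/10) = 40·10^(63.3/10) + 10·10^(94.4/10) + 120·10^(75.9/10) = 3.230e+10.
L_eq = 10·log₁₀(3.230e+10/170) = 82.79 dB.

82.8 dB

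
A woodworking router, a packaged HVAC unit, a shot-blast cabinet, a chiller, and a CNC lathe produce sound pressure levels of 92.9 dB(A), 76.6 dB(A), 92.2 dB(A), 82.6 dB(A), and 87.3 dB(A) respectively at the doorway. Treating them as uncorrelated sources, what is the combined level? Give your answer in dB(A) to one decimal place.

96.4 dB(A)

Incoherent sources combine by intensity addition: L_total = 10·log₁₀(Σ 10^(L_i/10)).
Σ 10^(L/10) = 10^(92.9/10) + 10^(76.6/10) + 10^(92.2/10) + 10^(82.6/10) + 10^(87.3/10) = 4.374e+09.
L_total = 10·log₁₀(4.374e+09) = 96.41 dB(A).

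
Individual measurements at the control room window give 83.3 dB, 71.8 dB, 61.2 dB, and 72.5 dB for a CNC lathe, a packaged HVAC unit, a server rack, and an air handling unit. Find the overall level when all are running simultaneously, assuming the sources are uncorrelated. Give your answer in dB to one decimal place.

For uncorrelated sources the intensities add, so convert each level to linear form, sum, and take 10·log₁₀ of the total.
Σ 10^(L/10) = 10^(83.3/10) + 10^(71.8/10) + 10^(61.2/10) + 10^(72.5/10) = 2.480e+08.
L_total = 10·log₁₀(2.480e+08) = 83.95 dB.

83.9 dB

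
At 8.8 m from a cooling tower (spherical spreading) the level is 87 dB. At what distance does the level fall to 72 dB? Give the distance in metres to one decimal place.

For a point source L₁ − L₂ = 20·log₁₀(r₂/r₁), so r₂ = r₁·10^((L₁−L₂)/20).
r₂ = 8.8·10^((87−72)/20) = 8.8·10^(15.0/20) = 49.49 m.

49.5 m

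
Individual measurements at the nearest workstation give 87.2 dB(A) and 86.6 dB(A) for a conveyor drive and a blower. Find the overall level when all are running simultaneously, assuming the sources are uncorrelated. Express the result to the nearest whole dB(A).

90 dB(A)

For uncorrelated sources the intensities add, so convert each level to linear form, sum, and take 10·log₁₀ of the total.
Σ 10^(L/10) = 10^(87.2/10) + 10^(86.6/10) = 9.819e+08.
L_total = 10·log₁₀(9.819e+08) = 89.92 dB(A).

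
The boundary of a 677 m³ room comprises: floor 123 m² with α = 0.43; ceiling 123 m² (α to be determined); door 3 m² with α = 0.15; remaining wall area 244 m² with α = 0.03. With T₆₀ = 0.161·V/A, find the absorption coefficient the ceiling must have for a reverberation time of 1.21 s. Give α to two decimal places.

0.24

A = 0.161·V/T₆₀ = 0.161·677/1.21 = 90.08 m² sabins.
Absorption from the other surfaces = 123·0.43 + 3·0.15 + 244·0.03 = 60.66 m², so the ceiling must supply 29.42 m² over 123 m².
α = 29.42/123 = 0.239.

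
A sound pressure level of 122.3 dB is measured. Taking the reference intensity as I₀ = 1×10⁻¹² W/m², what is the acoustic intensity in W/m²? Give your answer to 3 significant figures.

I = I₀·10^(L/10) = 10⁻¹² × 10^(122.3/10) = 10^(0.230).

1.70 W/m²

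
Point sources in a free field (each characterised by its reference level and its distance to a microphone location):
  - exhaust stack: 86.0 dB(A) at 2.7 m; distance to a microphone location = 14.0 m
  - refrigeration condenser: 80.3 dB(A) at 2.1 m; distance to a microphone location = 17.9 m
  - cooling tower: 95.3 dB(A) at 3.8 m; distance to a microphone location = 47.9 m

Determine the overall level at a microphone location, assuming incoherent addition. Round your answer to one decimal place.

Propagate each source to the receiver with L = L_ref − 20·log₁₀(r/r_ref), then add intensities.
exhaust stack: 86.0 − 20·log₁₀(14.0/2.7) = 86.0 − 14.30 = 71.70 dB(A).
refrigeration condenser: 80.3 − 20·log₁₀(17.9/2.1) = 80.3 − 18.61 = 61.69 dB(A).
cooling tower: 95.3 − 20·log₁₀(47.9/3.8) = 95.3 − 22.01 = 73.29 dB(A).
Σ 10^(L/10) = 3.761e+07 → L_total = 10·log₁₀(3.761e+07) = 75.75 dB(A).

75.8 dB(A)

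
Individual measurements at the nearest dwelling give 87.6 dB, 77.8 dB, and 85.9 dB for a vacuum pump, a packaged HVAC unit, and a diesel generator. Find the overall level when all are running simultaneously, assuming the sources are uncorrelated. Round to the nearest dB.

90 dB

Incoherent sources combine by intensity addition: L_total = 10·log₁₀(Σ 10^(L_i/10)).
Σ 10^(L/10) = 10^(87.6/10) + 10^(77.8/10) + 10^(85.9/10) = 1.025e+09.
L_total = 10·log₁₀(1.025e+09) = 90.11 dB.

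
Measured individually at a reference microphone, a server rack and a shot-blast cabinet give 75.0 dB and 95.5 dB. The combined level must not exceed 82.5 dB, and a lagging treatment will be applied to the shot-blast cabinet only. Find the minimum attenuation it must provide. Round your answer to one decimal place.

13.9 dB

The untreated sources together contribute 10^(75.0/10) = 3.162e+07, i.e. 75.00 dB.
The limit corresponds to 10^(82.5/10) = 1.778e+08; subtracting the fixed part leaves 1.462e+08 for the shot-blast cabinet, i.e. 81.65 dB.
So the shot-blast cabinet must be reduced from 95.5 to 81.65 dB: IL = 13.85 dB.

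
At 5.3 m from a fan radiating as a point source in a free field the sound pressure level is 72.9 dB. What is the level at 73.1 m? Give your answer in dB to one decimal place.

50.1 dB

Point-source attenuation: ΔL = 20·log₁₀(r₂/r₁) = 20·log₁₀(73.1/5.3) = 22.793 dB.
L₂ = 72.9 − 20·log₁₀(73.1/5.3) = 72.9 − 22.793 = 50.11 dB.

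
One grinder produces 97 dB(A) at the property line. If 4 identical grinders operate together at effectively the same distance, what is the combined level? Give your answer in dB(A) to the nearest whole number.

L_total = L₁ + 10·log₁₀ N for N identical incoherent sources.
L_total = 97 + 10·log₁₀(4) = 97 + 6.021 = 103.02 dB(A).

103 dB(A)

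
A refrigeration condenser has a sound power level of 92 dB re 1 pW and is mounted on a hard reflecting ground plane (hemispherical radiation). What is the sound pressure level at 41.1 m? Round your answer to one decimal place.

51.7 dB

The power spreads over a hemisphere of area 2π·r², so L_p = L_w − 10·log₁₀(2π·r²).
2π·r² = 1.061e+04 m², 10·log₁₀ of that is 40.259 dB.
L_p = 92 − 40.259 = 51.74 dB.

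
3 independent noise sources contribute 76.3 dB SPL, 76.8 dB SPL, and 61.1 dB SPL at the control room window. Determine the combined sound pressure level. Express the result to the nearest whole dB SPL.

80 dB SPL

For uncorrelated sources the intensities add, so convert each level to linear form, sum, and take 10·log₁₀ of the total.
Σ 10^(L/10) = 10^(76.3/10) + 10^(76.8/10) + 10^(61.1/10) = 9.181e+07.
L_total = 10·log₁₀(9.181e+07) = 79.63 dB SPL.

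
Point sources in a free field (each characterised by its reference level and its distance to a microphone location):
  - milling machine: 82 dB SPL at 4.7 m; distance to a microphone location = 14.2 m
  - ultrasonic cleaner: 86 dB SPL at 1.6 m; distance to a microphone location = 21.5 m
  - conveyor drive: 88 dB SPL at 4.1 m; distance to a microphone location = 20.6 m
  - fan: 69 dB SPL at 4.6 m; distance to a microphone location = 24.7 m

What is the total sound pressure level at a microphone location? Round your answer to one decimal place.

Apply inverse-square spreading to bring every level to the receiver, then sum 10^(L/10).
milling machine: 82 − 20·log₁₀(14.2/4.7) = 82 − 9.60 = 72.40 dB SPL.
ultrasonic cleaner: 86 − 20·log₁₀(21.5/1.6) = 86 − 22.57 = 63.43 dB SPL.
conveyor drive: 88 − 20·log₁₀(20.6/4.1) = 88 − 14.02 = 73.98 dB SPL.
fan: 69 − 20·log₁₀(24.7/4.6) = 69 − 14.60 = 54.40 dB SPL.
Σ 10^(L/10) = 4.484e+07 → L_total = 10·log₁₀(4.484e+07) = 76.52 dB SPL.

76.5 dB SPL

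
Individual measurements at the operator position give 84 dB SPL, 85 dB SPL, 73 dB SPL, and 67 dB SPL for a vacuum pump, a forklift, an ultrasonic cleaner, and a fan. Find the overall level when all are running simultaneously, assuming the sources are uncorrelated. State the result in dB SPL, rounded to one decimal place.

Incoherent sources combine by intensity addition: L_total = 10·log₁₀(Σ 10^(L_i/10)).
Σ 10^(L/10) = 10^(84/10) + 10^(85/10) + 10^(73/10) + 10^(67/10) = 5.924e+08.
L_total = 10·log₁₀(5.924e+08) = 87.73 dB SPL.

87.7 dB SPL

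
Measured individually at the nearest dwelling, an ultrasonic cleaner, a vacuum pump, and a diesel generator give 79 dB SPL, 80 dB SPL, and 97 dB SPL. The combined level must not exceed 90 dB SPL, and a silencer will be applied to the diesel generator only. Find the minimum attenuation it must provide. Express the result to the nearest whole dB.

8 dB

Fixed contribution from the other sources: Σ 10^(L/10) = 10^(79/10) + 10^(80/10) = 1.794e+08 (82.54 dB SPL).
The limit corresponds to 10^(90/10) = 1.000e+09; subtracting the fixed part leaves 8.206e+08 for the diesel generator, i.e. 89.14 dB SPL.
So the diesel generator must be reduced from 97 to 89.14 dB SPL: IL = 7.86 dB.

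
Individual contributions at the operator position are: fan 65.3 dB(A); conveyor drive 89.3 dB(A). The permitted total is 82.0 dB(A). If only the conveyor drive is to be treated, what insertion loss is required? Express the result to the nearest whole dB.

7 dB

Everything except the conveyor drive sums to 10^(65.3/10) = 3.388e+06 in linear terms, 65.30 dB(A).
The limit corresponds to 10^(82.0/10) = 1.585e+08; subtracting the fixed part leaves 1.551e+08 for the conveyor drive, i.e. 81.91 dB(A).
So the conveyor drive must be reduced from 89.3 to 81.91 dB(A): IL = 7.39 dB.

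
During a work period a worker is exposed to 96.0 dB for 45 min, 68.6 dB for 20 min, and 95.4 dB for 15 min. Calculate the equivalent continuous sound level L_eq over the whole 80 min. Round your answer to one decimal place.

94.6 dB

Weight each interval's intensity by its duration and average over T = 80 min:
Σ tᵢ·10^(Lᵢ/10) = 45·10^(96.0/10) + 20·10^(68.6/10) + 15·10^(95.4/10) = 2.313e+11.
L_eq = 10·log₁₀(2.313e+11/80) = 94.61 dB.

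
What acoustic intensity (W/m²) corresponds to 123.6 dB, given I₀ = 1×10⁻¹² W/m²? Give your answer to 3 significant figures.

2.29 W/m²

I = I₀·10^(L/10) = 10⁻¹² × 10^(123.6/10) = 10^(0.360).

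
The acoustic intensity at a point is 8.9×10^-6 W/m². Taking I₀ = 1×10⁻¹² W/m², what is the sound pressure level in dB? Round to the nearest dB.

I/I₀ = 8.9×10^-6/10⁻¹² = 8.9×10^6, and L = 10·log₁₀(I/I₀).
L = 10·(0.9494 + 6) = 69.49 dB.

69 dB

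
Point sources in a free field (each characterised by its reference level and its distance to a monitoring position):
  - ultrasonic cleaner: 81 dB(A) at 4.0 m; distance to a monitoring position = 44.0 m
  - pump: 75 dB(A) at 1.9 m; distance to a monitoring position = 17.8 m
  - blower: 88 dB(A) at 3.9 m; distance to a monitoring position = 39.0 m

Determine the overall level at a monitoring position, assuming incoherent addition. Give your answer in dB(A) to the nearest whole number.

Apply inverse-square spreading to bring every level to the receiver, then sum 10^(L/10).
ultrasonic cleaner: 81 − 20·log₁₀(44.0/4.0) = 81 − 20.83 = 60.17 dB(A).
pump: 75 − 20·log₁₀(17.8/1.9) = 75 − 19.43 = 55.57 dB(A).
blower: 88 − 20·log₁₀(39.0/3.9) = 88 − 20.00 = 68.00 dB(A).
Σ 10^(L/10) = 7.710e+06 → L_total = 10·log₁₀(7.710e+06) = 68.87 dB(A).

69 dB(A)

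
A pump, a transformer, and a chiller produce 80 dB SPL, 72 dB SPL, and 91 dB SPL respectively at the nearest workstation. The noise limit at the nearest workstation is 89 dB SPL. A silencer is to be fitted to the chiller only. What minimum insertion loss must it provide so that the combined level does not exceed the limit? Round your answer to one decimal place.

The untreated sources together contribute 10^(80/10) + 10^(72/10) = 1.158e+08, i.e. 80.64 dB SPL.
The limit corresponds to 10^(89/10) = 7.943e+08; subtracting the fixed part leaves 6.785e+08 for the chiller, i.e. 88.32 dB SPL.
Required insertion loss = 91 − 88.32 = 2.68 dB.

2.7 dB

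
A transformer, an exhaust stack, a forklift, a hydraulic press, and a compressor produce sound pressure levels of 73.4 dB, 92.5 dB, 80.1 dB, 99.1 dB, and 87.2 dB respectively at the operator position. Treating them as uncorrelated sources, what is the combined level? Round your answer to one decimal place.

100.2 dB

For uncorrelated sources the intensities add, so convert each level to linear form, sum, and take 10·log₁₀ of the total.
Σ 10^(L/10) = 10^(73.4/10) + 10^(92.5/10) + 10^(80.1/10) + 10^(99.1/10) + 10^(87.2/10) = 1.056e+10.
L_total = 10·log₁₀(1.056e+10) = 100.23 dB.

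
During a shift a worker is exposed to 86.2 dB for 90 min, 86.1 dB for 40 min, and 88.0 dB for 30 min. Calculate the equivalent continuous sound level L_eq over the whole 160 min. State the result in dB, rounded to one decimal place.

86.6 dB

L_eq = 10·log₁₀[(1/T)·Σ tᵢ·10^(Lᵢ/10)] with T = 160 min.
Σ tᵢ·10^(Lᵢ/10) = 90·10^(86.2/10) + 40·10^(86.1/10) + 30·10^(88.0/10) = 7.274e+10.
L_eq = 10·log₁₀(7.274e+10/160) = 86.58 dB.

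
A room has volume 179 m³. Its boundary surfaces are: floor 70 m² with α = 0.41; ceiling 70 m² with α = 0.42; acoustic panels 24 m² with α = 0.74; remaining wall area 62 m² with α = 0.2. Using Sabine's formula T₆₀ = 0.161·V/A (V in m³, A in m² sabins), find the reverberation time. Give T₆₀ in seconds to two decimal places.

A = Σ Sᵢαᵢ = 70·0.41 + 70·0.42 + 24·0.74 + 62·0.2 = 88.26 m².
T₆₀ = 0.161·V/A = 0.161·179/88.26 = 0.327 s.

0.33 s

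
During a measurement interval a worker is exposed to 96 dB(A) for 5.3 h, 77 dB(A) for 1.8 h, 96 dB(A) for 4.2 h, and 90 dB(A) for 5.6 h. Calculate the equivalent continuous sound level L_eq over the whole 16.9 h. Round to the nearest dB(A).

94 dB(A)

L_eq = 10·log₁₀[(1/T)·Σ tᵢ·10^(Lᵢ/10)] with T = 16.9 h.
Σ tᵢ·10^(Lᵢ/10) = 5.3·10^(96/10) + 1.8·10^(77/10) + 4.2·10^(96/10) + 5.6·10^(90/10) = 4.351e+10.
L_eq = 10·log₁₀(4.351e+10/16.9) = 94.11 dB(A).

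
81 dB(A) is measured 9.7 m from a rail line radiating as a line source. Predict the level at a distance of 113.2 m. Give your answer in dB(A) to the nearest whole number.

Cylindrical spreading from a line source gives a 10·log₁₀(r₂/r₁) drop.
L₂ = 81 − 10·log₁₀(113.2/9.7) = 81 − 10.671 = 70.33 dB(A).

70 dB(A)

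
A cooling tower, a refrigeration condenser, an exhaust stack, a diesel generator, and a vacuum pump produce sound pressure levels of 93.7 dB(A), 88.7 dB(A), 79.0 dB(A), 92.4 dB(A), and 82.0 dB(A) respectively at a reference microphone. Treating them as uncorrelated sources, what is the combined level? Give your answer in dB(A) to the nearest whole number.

97 dB(A)

For uncorrelated sources the intensities add, so convert each level to linear form, sum, and take 10·log₁₀ of the total.
Σ 10^(L/10) = 10^(93.7/10) + 10^(88.7/10) + 10^(79.0/10) + 10^(92.4/10) + 10^(82.0/10) = 5.061e+09.
L_total = 10·log₁₀(5.061e+09) = 97.04 dB(A).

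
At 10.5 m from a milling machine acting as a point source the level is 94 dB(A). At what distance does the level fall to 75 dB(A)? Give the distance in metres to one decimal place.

Point-source spreading drops the level by 20·log₁₀(r₂/r₁); inverting, r₂/r₁ = 10^(ΔL/20).
r₂ = 10.5·10^((94−75)/20) = 10.5·10^(19.0/20) = 93.58 m.

93.6 m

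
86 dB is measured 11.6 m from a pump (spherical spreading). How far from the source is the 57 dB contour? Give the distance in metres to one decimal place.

Point-source spreading drops the level by 20·log₁₀(r₂/r₁); inverting, r₂/r₁ = 10^(ΔL/20).
r₂ = 11.6·10^((86−57)/20) = 11.6·10^(29.0/20) = 326.93 m.

326.9 m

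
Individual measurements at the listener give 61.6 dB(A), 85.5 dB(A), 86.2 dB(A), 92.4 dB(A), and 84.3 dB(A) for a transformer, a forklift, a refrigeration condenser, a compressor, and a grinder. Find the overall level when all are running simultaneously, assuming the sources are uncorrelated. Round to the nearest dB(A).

94 dB(A)

For uncorrelated sources the intensities add, so convert each level to linear form, sum, and take 10·log₁₀ of the total.
Σ 10^(L/10) = 10^(61.6/10) + 10^(85.5/10) + 10^(86.2/10) + 10^(92.4/10) + 10^(84.3/10) = 2.780e+09.
L_total = 10·log₁₀(2.780e+09) = 94.44 dB(A).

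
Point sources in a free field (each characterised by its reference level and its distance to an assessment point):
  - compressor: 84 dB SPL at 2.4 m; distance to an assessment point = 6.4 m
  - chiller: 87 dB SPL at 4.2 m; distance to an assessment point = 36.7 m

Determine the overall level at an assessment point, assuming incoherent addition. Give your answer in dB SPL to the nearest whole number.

Apply inverse-square spreading to bring every level to the receiver, then sum 10^(L/10).
compressor: 84 − 20·log₁₀(6.4/2.4) = 84 − 8.52 = 75.48 dB SPL.
chiller: 87 − 20·log₁₀(36.7/4.2) = 87 − 18.83 = 68.17 dB SPL.
Σ 10^(L/10) = 4.189e+07 → L_total = 10·log₁₀(4.189e+07) = 76.22 dB SPL.

76 dB SPL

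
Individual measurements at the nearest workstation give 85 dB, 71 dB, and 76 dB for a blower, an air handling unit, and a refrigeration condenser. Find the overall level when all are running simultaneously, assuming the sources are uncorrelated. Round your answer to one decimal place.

85.7 dB

For uncorrelated sources the intensities add, so convert each level to linear form, sum, and take 10·log₁₀ of the total.
Σ 10^(L/10) = 10^(85/10) + 10^(71/10) + 10^(76/10) = 3.686e+08.
L_total = 10·log₁₀(3.686e+08) = 85.67 dB.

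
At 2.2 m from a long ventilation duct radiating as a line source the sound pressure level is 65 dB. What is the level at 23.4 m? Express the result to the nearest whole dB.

For a line source, L₂ = L₁ − 10·log₁₀(r₂/r₁).
L₂ = 65 − 10·log₁₀(23.4/2.2) = 65 − 10.268 = 54.73 dB.

55 dB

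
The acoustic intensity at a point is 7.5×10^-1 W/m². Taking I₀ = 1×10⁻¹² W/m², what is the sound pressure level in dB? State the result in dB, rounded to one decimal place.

Dividing by I₀ shifts the exponent by 12: I/I₀ = 7.5×10^11.
L = 10·(0.8751 + 11) = 118.75 dB.

118.8 dB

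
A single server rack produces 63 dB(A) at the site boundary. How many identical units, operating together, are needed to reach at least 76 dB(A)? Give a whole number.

The shortfall is 76 − 63 = 13.0 dB, and N units add 10·log₁₀ N, so need 10·log₁₀ N ≥ 13.0.
N ≥ 10^(13.0/10) = 19.953, so N = 20.

20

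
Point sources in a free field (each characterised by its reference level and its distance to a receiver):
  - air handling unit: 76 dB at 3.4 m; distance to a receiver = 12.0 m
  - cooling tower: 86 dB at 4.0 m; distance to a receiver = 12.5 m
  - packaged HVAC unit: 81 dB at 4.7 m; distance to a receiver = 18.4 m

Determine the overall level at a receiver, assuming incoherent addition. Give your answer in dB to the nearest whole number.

77 dB

First find each source's level at the receiver (point-source: −20·log₁₀(r/r_ref)), then combine on an intensity basis.
air handling unit: 76 − 20·log₁₀(12.0/3.4) = 76 − 10.95 = 65.05 dB.
cooling tower: 86 − 20·log₁₀(12.5/4.0) = 86 − 9.90 = 76.10 dB.
packaged HVAC unit: 81 − 20·log₁₀(18.4/4.7) = 81 − 11.85 = 69.15 dB.
Σ 10^(L/10) = 5.218e+07 → L_total = 10·log₁₀(5.218e+07) = 77.17 dB.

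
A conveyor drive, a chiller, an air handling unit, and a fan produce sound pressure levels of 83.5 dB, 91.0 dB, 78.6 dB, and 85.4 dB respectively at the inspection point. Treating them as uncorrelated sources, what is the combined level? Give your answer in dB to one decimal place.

For uncorrelated sources the intensities add, so convert each level to linear form, sum, and take 10·log₁₀ of the total.
Σ 10^(L/10) = 10^(83.5/10) + 10^(91.0/10) + 10^(78.6/10) + 10^(85.4/10) = 1.902e+09.
L_total = 10·log₁₀(1.902e+09) = 92.79 dB.

92.8 dB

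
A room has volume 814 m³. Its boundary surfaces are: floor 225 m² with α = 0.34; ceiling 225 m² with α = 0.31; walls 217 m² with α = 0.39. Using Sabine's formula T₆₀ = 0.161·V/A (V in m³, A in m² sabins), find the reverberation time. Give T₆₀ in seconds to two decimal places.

0.57 s

Total absorption A = 225·0.34 + 225·0.31 + 217·0.39 = 230.88 m² sabins.
T₆₀ = 0.161 × 814 / 230.88 = 0.568 s.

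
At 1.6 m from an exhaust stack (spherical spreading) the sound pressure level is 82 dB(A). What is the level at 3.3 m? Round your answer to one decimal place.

75.7 dB(A)

For a point source, L₂ = L₁ − 20·log₁₀(r₂/r₁).
L₂ = 82 − 20·log₁₀(3.3/1.6) = 82 − 6.288 = 75.71 dB(A).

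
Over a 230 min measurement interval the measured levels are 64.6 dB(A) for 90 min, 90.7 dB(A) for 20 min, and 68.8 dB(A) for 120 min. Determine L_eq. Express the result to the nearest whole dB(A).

Weight each interval's intensity by its duration and average over T = 230 min:
Σ tᵢ·10^(Lᵢ/10) = 90·10^(64.6/10) + 20·10^(90.7/10) + 120·10^(68.8/10) = 2.467e+10.
L_eq = 10·log₁₀(2.467e+10/230) = 80.30 dB(A).

80 dB(A)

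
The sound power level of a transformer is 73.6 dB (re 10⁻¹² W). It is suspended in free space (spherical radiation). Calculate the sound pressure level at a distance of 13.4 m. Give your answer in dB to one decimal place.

The power spreads over a sphere of area 4π·r², so L_p = L_w − 10·log₁₀(4π·r²).
4π·r² = 2256 m², 10·log₁₀ of that is 33.534 dB.
L_p = 73.6 − 33.534 = 40.07 dB.

40.1 dB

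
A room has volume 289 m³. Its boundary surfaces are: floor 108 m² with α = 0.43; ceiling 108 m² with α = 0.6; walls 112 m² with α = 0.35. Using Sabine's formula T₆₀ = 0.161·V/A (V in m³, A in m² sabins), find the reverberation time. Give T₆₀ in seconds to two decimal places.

Summing Sᵢαᵢ: 108·0.43 + 108·0.6 + 112·0.35 = 150.44 m².
T₆₀ = 0.161·V/A = 0.161·289/150.44 = 0.309 s.

0.31 s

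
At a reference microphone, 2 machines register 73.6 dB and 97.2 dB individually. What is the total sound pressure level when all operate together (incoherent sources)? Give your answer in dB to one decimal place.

97.2 dB

For uncorrelated sources the intensities add, so convert each level to linear form, sum, and take 10·log₁₀ of the total.
Σ 10^(L/10) = 10^(73.6/10) + 10^(97.2/10) = 5.271e+09.
L_total = 10·log₁₀(5.271e+09) = 97.22 dB.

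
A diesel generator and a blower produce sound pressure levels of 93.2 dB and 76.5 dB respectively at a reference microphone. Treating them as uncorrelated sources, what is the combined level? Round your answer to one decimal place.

For uncorrelated sources the intensities add, so convert each level to linear form, sum, and take 10·log₁₀ of the total.
Σ 10^(L/10) = 10^(93.2/10) + 10^(76.5/10) = 2.134e+09.
L_total = 10·log₁₀(2.134e+09) = 93.29 dB.

93.3 dB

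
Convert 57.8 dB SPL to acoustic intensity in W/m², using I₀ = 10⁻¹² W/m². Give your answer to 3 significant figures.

L = 10·log₁₀(I/I₀) ⇒ I = I₀·10^(L/10) = 10⁻¹² × 10^5.78.

6.03e-07 W/m²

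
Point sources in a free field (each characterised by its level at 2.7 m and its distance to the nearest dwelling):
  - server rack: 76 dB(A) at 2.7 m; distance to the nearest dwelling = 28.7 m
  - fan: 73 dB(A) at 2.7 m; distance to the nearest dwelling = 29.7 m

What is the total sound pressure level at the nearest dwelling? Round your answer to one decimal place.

Apply inverse-square spreading to bring every level to the receiver, then sum 10^(L/10).
server rack: 76 − 20·log₁₀(28.7/2.7) = 76 − 20.53 = 55.47 dB(A).
fan: 73 − 20·log₁₀(29.7/2.7) = 73 − 20.83 = 52.17 dB(A).
Σ 10^(L/10) = 5.172e+05 → L_total = 10·log₁₀(5.172e+05) = 57.14 dB(A).

57.1 dB(A)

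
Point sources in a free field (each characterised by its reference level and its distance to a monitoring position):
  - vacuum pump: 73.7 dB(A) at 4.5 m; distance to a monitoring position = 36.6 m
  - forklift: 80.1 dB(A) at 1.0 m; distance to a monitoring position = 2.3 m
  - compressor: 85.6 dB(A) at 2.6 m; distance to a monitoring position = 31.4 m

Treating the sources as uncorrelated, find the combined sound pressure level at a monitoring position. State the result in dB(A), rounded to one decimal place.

73.5 dB(A)

Apply inverse-square spreading to bring every level to the receiver, then sum 10^(L/10).
vacuum pump: 73.7 − 20·log₁₀(36.6/4.5) = 73.7 − 18.21 = 55.49 dB(A).
forklift: 80.1 − 20·log₁₀(2.3/1.0) = 80.1 − 7.23 = 72.87 dB(A).
compressor: 85.6 − 20·log₁₀(31.4/2.6) = 85.6 − 21.64 = 63.96 dB(A).
Σ 10^(L/10) = 2.219e+07 → L_total = 10·log₁₀(2.219e+07) = 73.46 dB(A).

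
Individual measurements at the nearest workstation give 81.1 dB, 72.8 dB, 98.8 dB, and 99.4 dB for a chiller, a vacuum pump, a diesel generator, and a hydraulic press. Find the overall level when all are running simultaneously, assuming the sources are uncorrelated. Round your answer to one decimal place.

For uncorrelated sources the intensities add, so convert each level to linear form, sum, and take 10·log₁₀ of the total.
Σ 10^(L/10) = 10^(81.1/10) + 10^(72.8/10) + 10^(98.8/10) + 10^(99.4/10) = 1.644e+10.
L_total = 10·log₁₀(1.644e+10) = 102.16 dB.

102.2 dB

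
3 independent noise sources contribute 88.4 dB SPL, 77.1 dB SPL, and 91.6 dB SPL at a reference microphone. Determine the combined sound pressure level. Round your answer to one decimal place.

Incoherent sources combine by intensity addition: L_total = 10·log₁₀(Σ 10^(L_i/10)).
Σ 10^(L/10) = 10^(88.4/10) + 10^(77.1/10) + 10^(91.6/10) = 2.189e+09.
L_total = 10·log₁₀(2.189e+09) = 93.40 dB SPL.

93.4 dB SPL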